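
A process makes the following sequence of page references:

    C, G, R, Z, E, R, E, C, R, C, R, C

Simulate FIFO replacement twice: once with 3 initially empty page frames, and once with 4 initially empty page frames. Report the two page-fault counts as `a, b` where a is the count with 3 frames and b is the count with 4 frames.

7, 6

3 frames: F F F F F . . F F . . . → 7 faults.
4 frames: F F F F F . . F . . . . → 6 faults.
6 < 7: adding a frame reduced faults, as is typical.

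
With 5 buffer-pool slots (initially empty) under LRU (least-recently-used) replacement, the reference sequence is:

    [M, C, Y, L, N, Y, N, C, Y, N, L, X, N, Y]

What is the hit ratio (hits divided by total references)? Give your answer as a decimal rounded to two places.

M → fault, frames [M]
C → fault, frames [M, C]
Y → fault, frames [M, C, Y]
L → fault, frames [M, C, Y, L]
N → fault, frames [M, C, Y, L, N]
Y → hit
N → hit
C → hit
Y → hit
N → hit
L → hit
X → fault, evict M, frames [C, Y, N, L, X]
N → hit
Y → hit
Hits: 8 of 14 references → 8/14 = 0.5714.

0.57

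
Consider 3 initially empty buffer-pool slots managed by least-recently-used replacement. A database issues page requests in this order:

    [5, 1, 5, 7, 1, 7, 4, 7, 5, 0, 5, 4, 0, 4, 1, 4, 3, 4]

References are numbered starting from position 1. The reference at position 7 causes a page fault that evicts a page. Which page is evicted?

pos 1: 5 -> fault, frames [5]
pos 2: 1 -> fault, frames [5, 1]
pos 3: 5 -> hit
pos 4: 7 -> fault, frames [1, 5, 7]
pos 5: 1 -> hit
pos 6: 7 -> hit
pos 7: 4 -> fault, evict 5, frames [1, 7, 4]
At position 7, page 5 is evicted.

5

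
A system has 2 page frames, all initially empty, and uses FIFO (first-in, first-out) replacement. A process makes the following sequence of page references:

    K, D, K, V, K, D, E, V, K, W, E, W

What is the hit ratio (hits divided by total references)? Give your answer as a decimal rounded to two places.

K -> miss, frames [K]
D -> miss, frames [K, D]
K -> hit
V -> miss, evict K, frames [D, V]
K -> miss, evict D, frames [V, K]
D -> miss, evict V, frames [K, D]
E -> miss, evict K, frames [D, E]
V -> miss, evict D, frames [E, V]
K -> miss, evict E, frames [V, K]
W -> miss, evict V, frames [K, W]
E -> miss, evict K, frames [W, E]
W -> hit
Hits: 2 of 12 references → 2/12 = 0.1667.

0.17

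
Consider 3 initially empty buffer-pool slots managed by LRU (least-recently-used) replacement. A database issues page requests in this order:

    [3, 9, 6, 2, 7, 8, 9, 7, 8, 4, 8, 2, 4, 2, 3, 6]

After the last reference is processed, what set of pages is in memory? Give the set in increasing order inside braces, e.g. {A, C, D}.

3: miss, frames {3}
9: miss, frames {3,9}
6: miss, frames {3,9,6}
2: miss, evict 3, frames {9,6,2}
7: miss, evict 9, frames {6,2,7}
8: miss, evict 6, frames {2,7,8}
9: miss, evict 2, frames {7,8,9}
7: hit
8: hit
4: miss, evict 9, frames {7,8,4}
8: hit
2: miss, evict 7, frames {4,8,2}
4: hit
2: hit
3: miss, evict 8, frames {4,2,3}
6: miss, evict 4, frames {2,3,6}

{2, 3, 6}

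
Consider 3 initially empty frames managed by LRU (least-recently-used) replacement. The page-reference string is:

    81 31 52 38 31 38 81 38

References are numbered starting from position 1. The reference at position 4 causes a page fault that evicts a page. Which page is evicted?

81

pos 1: 81: miss, frames {81}
pos 2: 31: miss, frames {81,31}
pos 3: 52: miss, frames {81,31,52}
pos 4: 38: miss, evict 81, frames {31,52,38}
At position 4, page 81 is evicted.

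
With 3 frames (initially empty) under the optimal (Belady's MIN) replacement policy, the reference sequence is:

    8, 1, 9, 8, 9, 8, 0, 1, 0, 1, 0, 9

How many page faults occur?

4

8 → miss, frames (8)
1 → miss, frames (8 1)
9 → miss, frames (8 1 9)
8 → hit
9 → hit
8 → hit
0 → miss, evict 8, frames (1 9 0)
1 → hit
0 → hit
1 → hit
0 → hit
9 → hit
Page faults: 4.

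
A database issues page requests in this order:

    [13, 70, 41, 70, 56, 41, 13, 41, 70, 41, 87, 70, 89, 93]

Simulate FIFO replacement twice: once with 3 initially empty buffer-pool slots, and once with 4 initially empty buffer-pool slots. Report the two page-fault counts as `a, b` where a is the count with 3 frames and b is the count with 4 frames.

3 frames: F F F . F . F . F F F . F F → 10 faults.
4 frames: F F F . F . . . . . F . F F → 7 faults.
7 < 10: adding a frame reduced faults, as is typical.

10, 7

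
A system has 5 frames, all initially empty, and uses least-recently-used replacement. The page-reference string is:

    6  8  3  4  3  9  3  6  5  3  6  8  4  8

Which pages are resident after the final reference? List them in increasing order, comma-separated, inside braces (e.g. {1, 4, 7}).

6: fault, frames {6}
8: fault, frames {6,8}
3: fault, frames {6,8,3}
4: fault, frames {6,8,3,4}
3: hit
9: fault, frames {6,8,4,3,9}
3: hit
6: hit
5: fault, evict 8, frames {4,9,3,6,5}
3: hit
6: hit
8: fault, evict 4, frames {9,5,3,6,8}
4: fault, evict 9, frames {5,3,6,8,4}
8: hit

{3, 4, 5, 6, 8}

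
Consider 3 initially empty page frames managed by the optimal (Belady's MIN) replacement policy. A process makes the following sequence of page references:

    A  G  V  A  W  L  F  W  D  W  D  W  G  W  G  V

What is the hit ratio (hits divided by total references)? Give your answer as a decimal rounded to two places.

0.50

A → fault, frames [A]
G → fault, frames [A, G]
V → fault, frames [A, G, V]
A → hit
W → fault, evict A, frames [G, V, W]
L → fault, evict V, frames [G, W, L]
F → fault, evict L, frames [G, W, F]
W → hit
D → fault, evict F, frames [G, W, D]
W → hit
D → hit
W → hit
G → hit
W → hit
G → hit
V → fault, evict D, frames [G, W, V]
Hits: 8 of 16 references → 8/16 = 0.5000.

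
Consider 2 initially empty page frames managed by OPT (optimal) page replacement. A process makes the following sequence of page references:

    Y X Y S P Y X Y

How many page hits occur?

Y → miss, frames [Y]
X → miss, frames [Y, X]
Y → hit
S → miss, evict X, frames [Y, S]
P → miss, evict S, frames [Y, P]
Y → hit
X → miss, evict P, frames [Y, X]
Y → hit
Hits: 3.

3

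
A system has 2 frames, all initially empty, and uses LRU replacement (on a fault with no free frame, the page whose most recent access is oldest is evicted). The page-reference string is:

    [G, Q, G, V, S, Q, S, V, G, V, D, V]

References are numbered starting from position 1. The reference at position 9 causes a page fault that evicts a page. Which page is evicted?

pos 1: G: miss, frames (G)
pos 2: Q: miss, frames (G Q)
pos 3: G: hit
pos 4: V: miss, evict Q, frames (G V)
pos 5: S: miss, evict G, frames (V S)
pos 6: Q: miss, evict V, frames (S Q)
pos 7: S: hit
pos 8: V: miss, evict Q, frames (S V)
pos 9: G: miss, evict S, frames (V G)
At position 9, page S is evicted.

S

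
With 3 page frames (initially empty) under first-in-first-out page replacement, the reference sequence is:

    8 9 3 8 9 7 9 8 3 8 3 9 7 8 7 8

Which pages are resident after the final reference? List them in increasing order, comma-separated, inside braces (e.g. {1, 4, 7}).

{7, 8, 9}

8 -> fault, frames [8]
9 -> fault, frames [8, 9]
3 -> fault, frames [8, 9, 3]
8 -> hit
9 -> hit
7 -> fault, evict 8, frames [9, 3, 7]
9 -> hit
8 -> fault, evict 9, frames [3, 7, 8]
3 -> hit
8 -> hit
3 -> hit
9 -> fault, evict 3, frames [7, 8, 9]
7 -> hit
8 -> hit
7 -> hit
8 -> hit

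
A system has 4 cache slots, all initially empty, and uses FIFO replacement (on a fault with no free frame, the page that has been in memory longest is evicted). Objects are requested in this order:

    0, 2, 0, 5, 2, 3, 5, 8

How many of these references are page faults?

0 -> fault, frames [0]
2 -> fault, frames [0, 2]
0 -> hit
5 -> fault, frames [0, 2, 5]
2 -> hit
3 -> fault, frames [0, 2, 5, 3]
5 -> hit
8 -> fault, evict 0, frames [2, 5, 3, 8]
Page faults: 5.

5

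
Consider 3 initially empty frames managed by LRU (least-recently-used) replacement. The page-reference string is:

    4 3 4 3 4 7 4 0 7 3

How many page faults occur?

5

4: miss, frames [4]
3: miss, frames [4, 3]
4: hit
3: hit
4: hit
7: miss, frames [3, 4, 7]
4: hit
0: miss, evict 3, frames [7, 4, 0]
7: hit
3: miss, evict 4, frames [0, 7, 3]
Page faults: 5.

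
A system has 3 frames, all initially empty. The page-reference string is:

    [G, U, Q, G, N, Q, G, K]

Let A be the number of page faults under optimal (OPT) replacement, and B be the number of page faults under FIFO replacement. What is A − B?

Under OPT: F F F . F . . F → 5 faults.
Under FIFO: F F F . F . F F → 6 faults.
A − B = 5 − 6 = -1.

-1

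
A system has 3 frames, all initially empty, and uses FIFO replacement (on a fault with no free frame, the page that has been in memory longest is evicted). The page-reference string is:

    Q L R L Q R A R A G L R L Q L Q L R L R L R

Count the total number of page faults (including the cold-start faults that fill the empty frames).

Q → fault, frames [Q]
L → fault, frames [Q, L]
R → fault, frames [Q, L, R]
L → hit
Q → hit
R → hit
A → fault, evict Q, frames [L, R, A]
R → hit
A → hit
G → fault, evict L, frames [R, A, G]
L → fault, evict R, frames [A, G, L]
R → fault, evict A, frames [G, L, R]
L → hit
Q → fault, evict G, frames [L, R, Q]
L → hit
Q → hit
L → hit
R → hit
L → hit
R → hit
L → hit
R → hit
Page faults: 8.

8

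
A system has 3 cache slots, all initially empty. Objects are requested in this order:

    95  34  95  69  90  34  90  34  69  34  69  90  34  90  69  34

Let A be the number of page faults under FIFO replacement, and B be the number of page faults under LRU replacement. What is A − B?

Under FIFO: F F . F F . . . . . . . . . . . → 4 faults.
Under LRU: F F . F F F . . . . . . . . . . → 5 faults.
A − B = 4 − 5 = -1.

-1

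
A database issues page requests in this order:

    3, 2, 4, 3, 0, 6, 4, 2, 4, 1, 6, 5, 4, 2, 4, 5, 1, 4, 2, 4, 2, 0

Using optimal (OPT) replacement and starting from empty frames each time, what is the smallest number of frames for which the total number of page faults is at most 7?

5

f=1: 22 faults
f=2: 14 faults
f=3: 10 faults
f=4: 8 faults
f=5: 7 faults
f=6: 7 faults
f=7: 7 faults
Smallest f with faults ≤ 7 is 5.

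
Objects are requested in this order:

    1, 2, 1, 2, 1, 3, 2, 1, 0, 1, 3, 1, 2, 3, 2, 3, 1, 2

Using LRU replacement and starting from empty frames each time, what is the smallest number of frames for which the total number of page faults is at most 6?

3

f=1: 18 faults
f=2: 11 faults
f=3: 6 faults
f=4: 4 faults
Smallest f with faults ≤ 6 is 3.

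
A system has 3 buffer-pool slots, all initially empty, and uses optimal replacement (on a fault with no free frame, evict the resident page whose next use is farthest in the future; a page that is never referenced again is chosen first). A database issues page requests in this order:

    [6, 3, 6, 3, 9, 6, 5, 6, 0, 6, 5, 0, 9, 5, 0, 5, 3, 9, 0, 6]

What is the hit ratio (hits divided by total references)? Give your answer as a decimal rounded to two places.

6 → fault, frames {6}
3 → fault, frames {6,3}
6 → hit
3 → hit
9 → fault, frames {6,3,9}
6 → hit
5 → fault, evict 3, frames {6,9,5}
6 → hit
0 → fault, evict 9, frames {6,5,0}
6 → hit
5 → hit
0 → hit
9 → fault, evict 6, frames {5,0,9}
5 → hit
0 → hit
5 → hit
3 → fault, evict 5, frames {0,9,3}
9 → hit
0 → hit
6 → fault, evict 3, frames {0,9,6}
Hits: 12 of 20 references → 12/20 = 0.6000.

0.60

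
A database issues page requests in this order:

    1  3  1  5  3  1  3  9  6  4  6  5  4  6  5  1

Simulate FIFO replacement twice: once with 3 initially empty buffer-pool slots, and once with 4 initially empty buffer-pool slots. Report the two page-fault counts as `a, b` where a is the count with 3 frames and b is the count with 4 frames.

3 frames: F F . F . . . F F F . F . . . F → 8 faults.
4 frames: F F . F . . . F F F . . . . . F → 7 faults.
7 < 8: adding a frame reduced faults, as is typical.

8, 7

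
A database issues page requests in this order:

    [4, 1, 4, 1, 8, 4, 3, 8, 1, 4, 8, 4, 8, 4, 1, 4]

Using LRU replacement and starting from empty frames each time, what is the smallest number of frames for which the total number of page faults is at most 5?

4

f=1: 16 faults
f=2: 10 faults
f=3: 6 faults
f=4: 4 faults
Smallest f with faults ≤ 5 is 4.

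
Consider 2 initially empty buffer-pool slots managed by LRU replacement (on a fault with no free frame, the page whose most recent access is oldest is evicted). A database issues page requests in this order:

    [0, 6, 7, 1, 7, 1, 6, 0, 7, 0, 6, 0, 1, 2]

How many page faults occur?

10

0: miss, frames (0)
6: miss, frames (0 6)
7: miss, evict 0, frames (6 7)
1: miss, evict 6, frames (7 1)
7: hit
1: hit
6: miss, evict 7, frames (1 6)
0: miss, evict 1, frames (6 0)
7: miss, evict 6, frames (0 7)
0: hit
6: miss, evict 7, frames (0 6)
0: hit
1: miss, evict 6, frames (0 1)
2: miss, evict 0, frames (1 2)
Page faults: 10.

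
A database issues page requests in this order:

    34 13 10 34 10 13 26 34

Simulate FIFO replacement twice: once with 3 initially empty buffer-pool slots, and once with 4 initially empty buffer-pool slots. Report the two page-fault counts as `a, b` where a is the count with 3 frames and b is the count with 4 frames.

3 frames: F F F . . . F F → 5 faults.
4 frames: F F F . . . F . → 4 faults.
4 < 5: adding a frame reduced faults, as is typical.

5, 4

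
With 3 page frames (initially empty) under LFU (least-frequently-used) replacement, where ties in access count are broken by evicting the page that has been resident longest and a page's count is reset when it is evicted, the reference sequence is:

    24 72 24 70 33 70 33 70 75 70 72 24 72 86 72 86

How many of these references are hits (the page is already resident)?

24 -> miss, frames (24)
72 -> miss, frames (24 72)
24 -> hit
70 -> miss, frames (24 72 70)
33 -> miss, evict 72, frames (24 70 33)
70 -> hit
33 -> hit
70 -> hit
75 -> miss, evict 24, frames (70 33 75)
70 -> hit
72 -> miss, evict 75, frames (70 33 72)
24 -> miss, evict 72, frames (70 33 24)
72 -> miss, evict 24, frames (70 33 72)
86 -> miss, evict 72, frames (70 33 86)
72 -> miss, evict 86, frames (70 33 72)
86 -> miss, evict 72, frames (70 33 86)
Hits: 5.

5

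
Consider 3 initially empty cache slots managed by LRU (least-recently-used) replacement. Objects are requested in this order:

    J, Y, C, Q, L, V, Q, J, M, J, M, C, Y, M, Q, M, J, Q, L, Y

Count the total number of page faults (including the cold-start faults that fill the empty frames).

14

J → fault, frames (J)
Y → fault, frames (J Y)
C → fault, frames (J Y C)
Q → fault, evict J, frames (Y C Q)
L → fault, evict Y, frames (C Q L)
V → fault, evict C, frames (Q L V)
Q → hit
J → fault, evict L, frames (V Q J)
M → fault, evict V, frames (Q J M)
J → hit
M → hit
C → fault, evict Q, frames (J M C)
Y → fault, evict J, frames (M C Y)
M → hit
Q → fault, evict C, frames (Y M Q)
M → hit
J → fault, evict Y, frames (Q M J)
Q → hit
L → fault, evict M, frames (J Q L)
Y → fault, evict J, frames (Q L Y)
Page faults: 14.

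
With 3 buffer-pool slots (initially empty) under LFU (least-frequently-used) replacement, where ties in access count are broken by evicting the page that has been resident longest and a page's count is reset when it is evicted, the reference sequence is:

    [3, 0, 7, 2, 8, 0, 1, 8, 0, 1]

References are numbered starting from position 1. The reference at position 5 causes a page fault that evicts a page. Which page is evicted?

0

pos 1: 3 → fault, frames {3}
pos 2: 0 → fault, frames {3,0}
pos 3: 7 → fault, frames {3,0,7}
pos 4: 2 → fault, evict 3, frames {0,7,2}
pos 5: 8 → fault, evict 0, frames {7,2,8}
At position 5, page 0 is evicted.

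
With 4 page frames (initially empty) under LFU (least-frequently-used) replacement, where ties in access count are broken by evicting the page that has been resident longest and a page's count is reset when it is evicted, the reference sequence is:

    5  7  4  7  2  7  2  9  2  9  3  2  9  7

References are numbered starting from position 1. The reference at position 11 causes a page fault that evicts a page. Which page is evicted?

4

pos 1: 5 → miss, frames (5)
pos 2: 7 → miss, frames (5 7)
pos 3: 4 → miss, frames (5 7 4)
pos 4: 7 → hit
pos 5: 2 → miss, frames (5 7 4 2)
pos 6: 7 → hit
pos 7: 2 → hit
pos 8: 9 → miss, evict 5, frames (7 4 2 9)
pos 9: 2 → hit
pos 10: 9 → hit
pos 11: 3 → miss, evict 4, frames (7 2 9 3)
At position 11, page 4 is evicted.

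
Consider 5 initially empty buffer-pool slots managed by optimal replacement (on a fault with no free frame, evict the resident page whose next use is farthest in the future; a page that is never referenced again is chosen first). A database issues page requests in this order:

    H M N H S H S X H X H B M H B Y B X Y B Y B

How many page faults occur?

7

H -> fault, frames {H}
M -> fault, frames {H,M}
N -> fault, frames {H,M,N}
H -> hit
S -> fault, frames {H,M,N,S}
H -> hit
S -> hit
X -> fault, frames {H,M,N,S,X}
H -> hit
X -> hit
H -> hit
B -> fault, evict S, frames {H,M,N,X,B}
M -> hit
H -> hit
B -> hit
Y -> fault, evict N, frames {H,M,X,B,Y}
B -> hit
X -> hit
Y -> hit
B -> hit
Y -> hit
B -> hit
Page faults: 7.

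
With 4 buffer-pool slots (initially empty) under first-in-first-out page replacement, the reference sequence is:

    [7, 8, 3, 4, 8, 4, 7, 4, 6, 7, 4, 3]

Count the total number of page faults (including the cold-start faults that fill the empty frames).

6

7 -> miss, frames (7)
8 -> miss, frames (7 8)
3 -> miss, frames (7 8 3)
4 -> miss, frames (7 8 3 4)
8 -> hit
4 -> hit
7 -> hit
4 -> hit
6 -> miss, evict 7, frames (8 3 4 6)
7 -> miss, evict 8, frames (3 4 6 7)
4 -> hit
3 -> hit
Page faults: 6.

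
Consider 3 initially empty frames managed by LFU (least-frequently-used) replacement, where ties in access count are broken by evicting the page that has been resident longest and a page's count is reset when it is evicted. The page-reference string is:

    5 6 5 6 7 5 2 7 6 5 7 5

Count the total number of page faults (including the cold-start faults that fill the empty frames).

5

5: fault, frames {5}
6: fault, frames {5,6}
5: hit
6: hit
7: fault, frames {5,6,7}
5: hit
2: fault, evict 7, frames {5,6,2}
7: fault, evict 2, frames {5,6,7}
6: hit
5: hit
7: hit
5: hit
Page faults: 5.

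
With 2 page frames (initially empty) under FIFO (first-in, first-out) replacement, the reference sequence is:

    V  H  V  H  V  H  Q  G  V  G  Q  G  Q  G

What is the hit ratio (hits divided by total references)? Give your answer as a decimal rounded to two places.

0.50

V → fault, frames {V}
H → fault, frames {V,H}
V → hit
H → hit
V → hit
H → hit
Q → fault, evict V, frames {H,Q}
G → fault, evict H, frames {Q,G}
V → fault, evict Q, frames {G,V}
G → hit
Q → fault, evict G, frames {V,Q}
G → fault, evict V, frames {Q,G}
Q → hit
G → hit
Hits: 7 of 14 references → 7/14 = 0.5000.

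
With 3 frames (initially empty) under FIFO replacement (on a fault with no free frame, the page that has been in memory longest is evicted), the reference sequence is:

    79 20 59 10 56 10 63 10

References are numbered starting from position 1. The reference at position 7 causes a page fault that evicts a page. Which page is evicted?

59

pos 1: 79 -> miss, frames [79]
pos 2: 20 -> miss, frames [79, 20]
pos 3: 59 -> miss, frames [79, 20, 59]
pos 4: 10 -> miss, evict 79, frames [20, 59, 10]
pos 5: 56 -> miss, evict 20, frames [59, 10, 56]
pos 6: 10 -> hit
pos 7: 63 -> miss, evict 59, frames [10, 56, 63]
At position 7, page 59 is evicted.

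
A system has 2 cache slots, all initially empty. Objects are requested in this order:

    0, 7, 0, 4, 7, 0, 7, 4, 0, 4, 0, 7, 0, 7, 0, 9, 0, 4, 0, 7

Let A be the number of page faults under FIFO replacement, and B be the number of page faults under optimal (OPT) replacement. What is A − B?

3

Under FIFO: F F . F . F F F F . . F . . . F F F . F → 12 faults.
Under OPT: F F . F . F . F . . . F . . . F . F . F → 9 faults.
A − B = 12 − 9 = 3.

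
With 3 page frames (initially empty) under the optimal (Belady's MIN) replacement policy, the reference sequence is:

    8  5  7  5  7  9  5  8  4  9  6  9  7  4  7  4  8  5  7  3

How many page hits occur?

8: fault, frames [8]
5: fault, frames [8, 5]
7: fault, frames [8, 5, 7]
5: hit
7: hit
9: fault, evict 7, frames [8, 5, 9]
5: hit
8: hit
4: fault, evict 5, frames [8, 9, 4]
9: hit
6: fault, evict 8, frames [9, 4, 6]
9: hit
7: fault, evict 6, frames [9, 4, 7]
4: hit
7: hit
4: hit
8: fault, evict 4, frames [9, 7, 8]
5: fault, evict 8, frames [9, 7, 5]
7: hit
3: fault, evict 5, frames [9, 7, 3]
Hits: 10.

10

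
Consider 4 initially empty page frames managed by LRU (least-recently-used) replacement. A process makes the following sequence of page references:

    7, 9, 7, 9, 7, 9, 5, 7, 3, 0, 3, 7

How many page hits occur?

7

7 -> miss, frames {7}
9 -> miss, frames {7,9}
7 -> hit
9 -> hit
7 -> hit
9 -> hit
5 -> miss, frames {7,9,5}
7 -> hit
3 -> miss, frames {9,5,7,3}
0 -> miss, evict 9, frames {5,7,3,0}
3 -> hit
7 -> hit
Hits: 7.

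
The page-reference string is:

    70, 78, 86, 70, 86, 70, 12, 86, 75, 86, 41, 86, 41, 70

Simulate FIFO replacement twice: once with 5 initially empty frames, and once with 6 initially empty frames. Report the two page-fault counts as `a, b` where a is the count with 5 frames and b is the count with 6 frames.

5 frames: F F F . . . F . F . F . . F → 7 faults.
6 frames: F F F . . . F . F . F . . . → 6 faults.
6 < 7: adding a frame reduced faults, as is typical.

7, 6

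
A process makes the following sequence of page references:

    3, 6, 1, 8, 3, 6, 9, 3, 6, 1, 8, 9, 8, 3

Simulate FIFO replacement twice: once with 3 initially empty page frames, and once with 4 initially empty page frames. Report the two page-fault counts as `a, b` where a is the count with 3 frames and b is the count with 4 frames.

3 frames: F F F F F F F . . F F . . F → 10 faults.
4 frames: F F F F . . F F F F F F . F → 11 faults.
11 > 10: adding a frame increased faults — Belady's anomaly.

10, 11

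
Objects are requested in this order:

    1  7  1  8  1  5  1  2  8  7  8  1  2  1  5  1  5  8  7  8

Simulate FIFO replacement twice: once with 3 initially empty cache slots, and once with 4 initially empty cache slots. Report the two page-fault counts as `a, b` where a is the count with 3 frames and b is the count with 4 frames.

13, 8

3 frames: F F . F . F F F F F . F F . F . . F F . → 13 faults.
4 frames: F F . F . F . F . . . F . . . . . . F F → 8 faults.
8 < 13: adding a frame reduced faults, as is typical.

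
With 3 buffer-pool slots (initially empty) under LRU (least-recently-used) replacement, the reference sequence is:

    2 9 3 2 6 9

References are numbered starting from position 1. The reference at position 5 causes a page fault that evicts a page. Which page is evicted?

9

pos 1: 2 → fault, frames {2}
pos 2: 9 → fault, frames {2,9}
pos 3: 3 → fault, frames {2,9,3}
pos 4: 2 → hit
pos 5: 6 → fault, evict 9, frames {3,2,6}
At position 5, page 9 is evicted.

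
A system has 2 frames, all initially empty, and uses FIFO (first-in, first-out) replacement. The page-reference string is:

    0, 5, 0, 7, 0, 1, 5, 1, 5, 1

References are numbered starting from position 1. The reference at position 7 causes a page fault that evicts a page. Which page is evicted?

0

pos 1: 0: miss, frames [0]
pos 2: 5: miss, frames [0, 5]
pos 3: 0: hit
pos 4: 7: miss, evict 0, frames [5, 7]
pos 5: 0: miss, evict 5, frames [7, 0]
pos 6: 1: miss, evict 7, frames [0, 1]
pos 7: 5: miss, evict 0, frames [1, 5]
At position 7, page 0 is evicted.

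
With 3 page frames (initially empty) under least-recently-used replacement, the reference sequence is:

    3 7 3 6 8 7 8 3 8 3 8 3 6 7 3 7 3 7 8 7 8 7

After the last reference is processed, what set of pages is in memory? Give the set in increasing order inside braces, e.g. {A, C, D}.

3: miss, frames {3}
7: miss, frames {3,7}
3: hit
6: miss, frames {7,3,6}
8: miss, evict 7, frames {3,6,8}
7: miss, evict 3, frames {6,8,7}
8: hit
3: miss, evict 6, frames {7,8,3}
8: hit
3: hit
8: hit
3: hit
6: miss, evict 7, frames {8,3,6}
7: miss, evict 8, frames {3,6,7}
3: hit
7: hit
3: hit
7: hit
8: miss, evict 6, frames {3,7,8}
7: hit
8: hit
7: hit

{3, 7, 8}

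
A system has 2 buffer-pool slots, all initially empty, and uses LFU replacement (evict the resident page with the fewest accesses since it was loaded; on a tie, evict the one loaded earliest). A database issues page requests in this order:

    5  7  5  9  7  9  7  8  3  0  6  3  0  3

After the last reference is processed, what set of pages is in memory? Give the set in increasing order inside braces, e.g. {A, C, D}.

{3, 5}

5: fault, frames {5}
7: fault, frames {5,7}
5: hit
9: fault, evict 7, frames {5,9}
7: fault, evict 9, frames {5,7}
9: fault, evict 7, frames {5,9}
7: fault, evict 9, frames {5,7}
8: fault, evict 7, frames {5,8}
3: fault, evict 8, frames {5,3}
0: fault, evict 3, frames {5,0}
6: fault, evict 0, frames {5,6}
3: fault, evict 6, frames {5,3}
0: fault, evict 3, frames {5,0}
3: fault, evict 0, frames {5,3}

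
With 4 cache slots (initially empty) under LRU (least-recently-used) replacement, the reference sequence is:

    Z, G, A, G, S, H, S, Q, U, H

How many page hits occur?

Z: miss, frames [Z]
G: miss, frames [Z, G]
A: miss, frames [Z, G, A]
G: hit
S: miss, frames [Z, A, G, S]
H: miss, evict Z, frames [A, G, S, H]
S: hit
Q: miss, evict A, frames [G, H, S, Q]
U: miss, evict G, frames [H, S, Q, U]
H: hit
Hits: 3.

3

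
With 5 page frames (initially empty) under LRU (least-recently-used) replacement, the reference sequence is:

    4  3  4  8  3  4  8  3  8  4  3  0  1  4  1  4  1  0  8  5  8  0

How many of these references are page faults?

6

4 -> fault, frames {4}
3 -> fault, frames {4,3}
4 -> hit
8 -> fault, frames {3,4,8}
3 -> hit
4 -> hit
8 -> hit
3 -> hit
8 -> hit
4 -> hit
3 -> hit
0 -> fault, frames {8,4,3,0}
1 -> fault, frames {8,4,3,0,1}
4 -> hit
1 -> hit
4 -> hit
1 -> hit
0 -> hit
8 -> hit
5 -> fault, evict 3, frames {4,1,0,8,5}
8 -> hit
0 -> hit
Page faults: 6.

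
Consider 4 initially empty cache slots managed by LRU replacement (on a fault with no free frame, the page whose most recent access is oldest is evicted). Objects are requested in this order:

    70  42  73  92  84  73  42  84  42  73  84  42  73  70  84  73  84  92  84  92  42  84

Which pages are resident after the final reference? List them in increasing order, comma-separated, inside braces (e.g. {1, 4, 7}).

{42, 73, 84, 92}

70 -> fault, frames {70}
42 -> fault, frames {70,42}
73 -> fault, frames {70,42,73}
92 -> fault, frames {70,42,73,92}
84 -> fault, evict 70, frames {42,73,92,84}
73 -> hit
42 -> hit
84 -> hit
42 -> hit
73 -> hit
84 -> hit
42 -> hit
73 -> hit
70 -> fault, evict 92, frames {84,42,73,70}
84 -> hit
73 -> hit
84 -> hit
92 -> fault, evict 42, frames {70,73,84,92}
84 -> hit
92 -> hit
42 -> fault, evict 70, frames {73,84,92,42}
84 -> hit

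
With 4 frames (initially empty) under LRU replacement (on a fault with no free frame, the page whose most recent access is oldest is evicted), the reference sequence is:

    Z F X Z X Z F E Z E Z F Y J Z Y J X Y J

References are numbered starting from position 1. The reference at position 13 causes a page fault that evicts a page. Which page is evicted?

pos 1: Z: miss, frames {Z}
pos 2: F: miss, frames {Z,F}
pos 3: X: miss, frames {Z,F,X}
pos 4: Z: hit
pos 5: X: hit
pos 6: Z: hit
pos 7: F: hit
pos 8: E: miss, frames {X,Z,F,E}
pos 9: Z: hit
pos 10: E: hit
pos 11: Z: hit
pos 12: F: hit
pos 13: Y: miss, evict X, frames {E,Z,F,Y}
At position 13, page X is evicted.

X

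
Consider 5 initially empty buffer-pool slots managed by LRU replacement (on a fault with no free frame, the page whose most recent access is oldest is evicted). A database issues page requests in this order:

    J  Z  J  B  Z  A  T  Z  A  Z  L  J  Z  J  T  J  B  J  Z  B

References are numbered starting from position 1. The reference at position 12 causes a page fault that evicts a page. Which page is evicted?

B

pos 1: J → miss, frames {J}
pos 2: Z → miss, frames {J,Z}
pos 3: J → hit
pos 4: B → miss, frames {Z,J,B}
pos 5: Z → hit
pos 6: A → miss, frames {J,B,Z,A}
pos 7: T → miss, frames {J,B,Z,A,T}
pos 8: Z → hit
pos 9: A → hit
pos 10: Z → hit
pos 11: L → miss, evict J, frames {B,T,A,Z,L}
pos 12: J → miss, evict B, frames {T,A,Z,L,J}
At position 12, page B is evicted.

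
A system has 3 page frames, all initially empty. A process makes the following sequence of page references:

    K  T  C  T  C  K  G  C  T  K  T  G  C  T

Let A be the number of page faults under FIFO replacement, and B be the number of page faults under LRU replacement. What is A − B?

-1

Under FIFO: F F F . . . F . . F F . F . → 7 faults.
Under LRU: F F F . . . F . F F . F F . → 8 faults.
A − B = 7 − 8 = -1.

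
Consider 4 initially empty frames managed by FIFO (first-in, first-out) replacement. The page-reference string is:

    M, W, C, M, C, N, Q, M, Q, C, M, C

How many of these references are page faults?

M -> miss, frames [M]
W -> miss, frames [M, W]
C -> miss, frames [M, W, C]
M -> hit
C -> hit
N -> miss, frames [M, W, C, N]
Q -> miss, evict M, frames [W, C, N, Q]
M -> miss, evict W, frames [C, N, Q, M]
Q -> hit
C -> hit
M -> hit
C -> hit
Page faults: 6.

6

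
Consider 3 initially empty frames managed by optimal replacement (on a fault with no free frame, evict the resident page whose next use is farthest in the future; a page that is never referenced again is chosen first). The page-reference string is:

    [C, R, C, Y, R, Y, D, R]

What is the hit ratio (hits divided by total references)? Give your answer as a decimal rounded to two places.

C → miss, frames {C}
R → miss, frames {C,R}
C → hit
Y → miss, frames {C,R,Y}
R → hit
Y → hit
D → miss, evict Y, frames {C,R,D}
R → hit
Hits: 4 of 8 references → 4/8 = 0.5000.

0.50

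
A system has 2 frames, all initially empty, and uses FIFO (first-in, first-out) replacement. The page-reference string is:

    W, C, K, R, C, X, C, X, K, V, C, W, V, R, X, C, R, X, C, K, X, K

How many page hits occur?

3

W: miss, frames [W]
C: miss, frames [W, C]
K: miss, evict W, frames [C, K]
R: miss, evict C, frames [K, R]
C: miss, evict K, frames [R, C]
X: miss, evict R, frames [C, X]
C: hit
X: hit
K: miss, evict C, frames [X, K]
V: miss, evict X, frames [K, V]
C: miss, evict K, frames [V, C]
W: miss, evict V, frames [C, W]
V: miss, evict C, frames [W, V]
R: miss, evict W, frames [V, R]
X: miss, evict V, frames [R, X]
C: miss, evict R, frames [X, C]
R: miss, evict X, frames [C, R]
X: miss, evict C, frames [R, X]
C: miss, evict R, frames [X, C]
K: miss, evict X, frames [C, K]
X: miss, evict C, frames [K, X]
K: hit
Hits: 3.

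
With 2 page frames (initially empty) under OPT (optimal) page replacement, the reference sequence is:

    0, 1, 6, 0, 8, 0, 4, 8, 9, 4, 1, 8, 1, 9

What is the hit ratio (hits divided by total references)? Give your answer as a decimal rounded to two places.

0 -> miss, frames {0}
1 -> miss, frames {0,1}
6 -> miss, evict 1, frames {0,6}
0 -> hit
8 -> miss, evict 6, frames {0,8}
0 -> hit
4 -> miss, evict 0, frames {8,4}
8 -> hit
9 -> miss, evict 8, frames {4,9}
4 -> hit
1 -> miss, evict 4, frames {9,1}
8 -> miss, evict 9, frames {1,8}
1 -> hit
9 -> miss, evict 8, frames {1,9}
Hits: 5 of 14 references → 5/14 = 0.3571.

0.36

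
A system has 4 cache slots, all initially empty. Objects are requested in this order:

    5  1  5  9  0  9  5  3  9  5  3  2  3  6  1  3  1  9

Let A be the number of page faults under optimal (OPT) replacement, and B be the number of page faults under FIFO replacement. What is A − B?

-4

Under OPT: F F . F F . . F . . . F . F . . . . → 7 faults.
Under FIFO: F F . F F . . F . F . F . F F F . F → 11 faults.
A − B = 7 − 11 = -4.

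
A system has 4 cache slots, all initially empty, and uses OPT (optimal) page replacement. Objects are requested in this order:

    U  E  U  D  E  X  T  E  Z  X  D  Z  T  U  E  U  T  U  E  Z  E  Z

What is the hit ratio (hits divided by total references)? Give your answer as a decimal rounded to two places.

0.64

U → fault, frames [U]
E → fault, frames [U, E]
U → hit
D → fault, frames [U, E, D]
E → hit
X → fault, frames [U, E, D, X]
T → fault, evict U, frames [E, D, X, T]
E → hit
Z → fault, evict E, frames [D, X, T, Z]
X → hit
D → hit
Z → hit
T → hit
U → fault, evict X, frames [D, T, Z, U]
E → fault, evict D, frames [T, Z, U, E]
U → hit
T → hit
U → hit
E → hit
Z → hit
E → hit
Z → hit
Hits: 14 of 22 references → 14/22 = 0.6364.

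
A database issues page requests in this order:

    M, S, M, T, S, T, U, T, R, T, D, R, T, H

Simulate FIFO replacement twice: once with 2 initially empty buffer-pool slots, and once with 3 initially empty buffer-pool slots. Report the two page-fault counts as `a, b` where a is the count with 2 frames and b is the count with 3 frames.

2 frames: F F . F . . F . F F F F F F → 10 faults.
3 frames: F F . F . . F . F . F . F F → 8 faults.
8 < 10: adding a frame reduced faults, as is typical.

10, 8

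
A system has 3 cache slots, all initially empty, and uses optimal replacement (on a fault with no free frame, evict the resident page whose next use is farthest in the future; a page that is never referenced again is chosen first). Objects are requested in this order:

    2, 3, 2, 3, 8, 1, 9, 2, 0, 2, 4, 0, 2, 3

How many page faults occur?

8

2 → miss, frames {2}
3 → miss, frames {2,3}
2 → hit
3 → hit
8 → miss, frames {2,3,8}
1 → miss, evict 8, frames {2,3,1}
9 → miss, evict 1, frames {2,3,9}
2 → hit
0 → miss, evict 9, frames {2,3,0}
2 → hit
4 → miss, evict 3, frames {2,0,4}
0 → hit
2 → hit
3 → miss, evict 4, frames {2,0,3}
Page faults: 8.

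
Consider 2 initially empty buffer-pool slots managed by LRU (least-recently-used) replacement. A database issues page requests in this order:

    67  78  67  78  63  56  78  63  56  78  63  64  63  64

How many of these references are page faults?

10

67 → fault, frames {67}
78 → fault, frames {67,78}
67 → hit
78 → hit
63 → fault, evict 67, frames {78,63}
56 → fault, evict 78, frames {63,56}
78 → fault, evict 63, frames {56,78}
63 → fault, evict 56, frames {78,63}
56 → fault, evict 78, frames {63,56}
78 → fault, evict 63, frames {56,78}
63 → fault, evict 56, frames {78,63}
64 → fault, evict 78, frames {63,64}
63 → hit
64 → hit
Page faults: 10.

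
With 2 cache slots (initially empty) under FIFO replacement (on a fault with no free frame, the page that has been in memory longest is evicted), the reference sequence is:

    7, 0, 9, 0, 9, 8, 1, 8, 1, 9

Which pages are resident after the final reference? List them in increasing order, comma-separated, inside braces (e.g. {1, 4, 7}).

7: miss, frames [7]
0: miss, frames [7, 0]
9: miss, evict 7, frames [0, 9]
0: hit
9: hit
8: miss, evict 0, frames [9, 8]
1: miss, evict 9, frames [8, 1]
8: hit
1: hit
9: miss, evict 8, frames [1, 9]

{1, 9}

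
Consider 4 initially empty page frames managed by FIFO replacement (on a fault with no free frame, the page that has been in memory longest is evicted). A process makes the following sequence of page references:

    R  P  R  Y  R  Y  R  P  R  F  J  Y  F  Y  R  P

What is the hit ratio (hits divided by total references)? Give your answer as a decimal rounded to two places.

R → miss, frames [R]
P → miss, frames [R, P]
R → hit
Y → miss, frames [R, P, Y]
R → hit
Y → hit
R → hit
P → hit
R → hit
F → miss, frames [R, P, Y, F]
J → miss, evict R, frames [P, Y, F, J]
Y → hit
F → hit
Y → hit
R → miss, evict P, frames [Y, F, J, R]
P → miss, evict Y, frames [F, J, R, P]
Hits: 9 of 16 references → 9/16 = 0.5625.

0.56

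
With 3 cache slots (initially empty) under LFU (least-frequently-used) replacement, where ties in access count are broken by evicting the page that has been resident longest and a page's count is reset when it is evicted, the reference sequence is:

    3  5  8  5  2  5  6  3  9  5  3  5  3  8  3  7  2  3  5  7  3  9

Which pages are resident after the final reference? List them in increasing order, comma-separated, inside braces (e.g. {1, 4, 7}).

{3, 5, 9}

3 → miss, frames {3}
5 → miss, frames {3,5}
8 → miss, frames {3,5,8}
5 → hit
2 → miss, evict 3, frames {5,8,2}
5 → hit
6 → miss, evict 8, frames {5,2,6}
3 → miss, evict 2, frames {5,6,3}
9 → miss, evict 6, frames {5,3,9}
5 → hit
3 → hit
5 → hit
3 → hit
8 → miss, evict 9, frames {5,3,8}
3 → hit
7 → miss, evict 8, frames {5,3,7}
2 → miss, evict 7, frames {5,3,2}
3 → hit
5 → hit
7 → miss, evict 2, frames {5,3,7}
3 → hit
9 → miss, evict 7, frames {5,3,9}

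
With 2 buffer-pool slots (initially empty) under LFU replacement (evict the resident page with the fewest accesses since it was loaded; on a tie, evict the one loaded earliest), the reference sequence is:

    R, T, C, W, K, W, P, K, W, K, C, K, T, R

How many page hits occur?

3

R: fault, frames [R]
T: fault, frames [R, T]
C: fault, evict R, frames [T, C]
W: fault, evict T, frames [C, W]
K: fault, evict C, frames [W, K]
W: hit
P: fault, evict K, frames [W, P]
K: fault, evict P, frames [W, K]
W: hit
K: hit
C: fault, evict K, frames [W, C]
K: fault, evict C, frames [W, K]
T: fault, evict K, frames [W, T]
R: fault, evict T, frames [W, R]
Hits: 3.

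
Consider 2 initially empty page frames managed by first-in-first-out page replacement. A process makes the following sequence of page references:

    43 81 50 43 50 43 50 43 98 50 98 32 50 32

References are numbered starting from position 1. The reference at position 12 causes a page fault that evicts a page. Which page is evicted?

98

pos 1: 43 → fault, frames [43]
pos 2: 81 → fault, frames [43, 81]
pos 3: 50 → fault, evict 43, frames [81, 50]
pos 4: 43 → fault, evict 81, frames [50, 43]
pos 5: 50 → hit
pos 6: 43 → hit
pos 7: 50 → hit
pos 8: 43 → hit
pos 9: 98 → fault, evict 50, frames [43, 98]
pos 10: 50 → fault, evict 43, frames [98, 50]
pos 11: 98 → hit
pos 12: 32 → fault, evict 98, frames [50, 32]
At position 12, page 98 is evicted.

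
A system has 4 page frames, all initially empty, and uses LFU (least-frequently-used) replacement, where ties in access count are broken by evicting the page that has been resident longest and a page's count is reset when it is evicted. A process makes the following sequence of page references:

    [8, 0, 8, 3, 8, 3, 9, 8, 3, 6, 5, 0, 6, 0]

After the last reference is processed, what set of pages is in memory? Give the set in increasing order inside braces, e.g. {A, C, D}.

8 -> fault, frames (8)
0 -> fault, frames (8 0)
8 -> hit
3 -> fault, frames (8 0 3)
8 -> hit
3 -> hit
9 -> fault, frames (8 0 3 9)
8 -> hit
3 -> hit
6 -> fault, evict 0, frames (8 3 9 6)
5 -> fault, evict 9, frames (8 3 6 5)
0 -> fault, evict 6, frames (8 3 5 0)
6 -> fault, evict 5, frames (8 3 0 6)
0 -> hit

{0, 3, 6, 8}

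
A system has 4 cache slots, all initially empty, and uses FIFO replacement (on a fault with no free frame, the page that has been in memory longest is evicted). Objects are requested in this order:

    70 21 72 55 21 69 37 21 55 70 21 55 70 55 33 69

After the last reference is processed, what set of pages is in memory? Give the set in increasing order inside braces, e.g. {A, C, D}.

70 -> miss, frames {70}
21 -> miss, frames {70,21}
72 -> miss, frames {70,21,72}
55 -> miss, frames {70,21,72,55}
21 -> hit
69 -> miss, evict 70, frames {21,72,55,69}
37 -> miss, evict 21, frames {72,55,69,37}
21 -> miss, evict 72, frames {55,69,37,21}
55 -> hit
70 -> miss, evict 55, frames {69,37,21,70}
21 -> hit
55 -> miss, evict 69, frames {37,21,70,55}
70 -> hit
55 -> hit
33 -> miss, evict 37, frames {21,70,55,33}
69 -> miss, evict 21, frames {70,55,33,69}

{33, 55, 69, 70}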